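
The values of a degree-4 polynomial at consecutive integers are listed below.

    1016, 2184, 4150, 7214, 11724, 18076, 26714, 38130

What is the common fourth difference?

48

D1: 1168, 1966, 3064, 4510, 6352, 8638, 11416
D2: 798, 1098, 1446, 1842, 2286, 2778
D3: 300, 348, 396, 444, 492
D4: 48, 48, 48, 48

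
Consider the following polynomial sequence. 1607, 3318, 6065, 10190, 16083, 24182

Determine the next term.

34973

1711  2747  4125  5893  8099
1036  1378  1768  2206
342  390  438
48  48
Fourth differences constant at 48.
438 + 48 = 486;  2206 + 486 = 2692;  8099 + 2692 = 10791;  24182 + 10791 = 34973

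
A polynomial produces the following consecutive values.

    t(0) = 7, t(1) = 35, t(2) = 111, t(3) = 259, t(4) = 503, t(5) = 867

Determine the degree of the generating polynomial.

3

Δ: 28, 76, 148, 244, 364
Δ²: 48, 72, 96, 120
Δ³: 24, 24, 24
The third differences are constant, so the polynomial has degree 3.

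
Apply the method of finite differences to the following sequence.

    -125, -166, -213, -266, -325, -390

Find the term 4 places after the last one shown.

Δ: -41  -47  -53  -59  -65
Δ²: -6  -6  -6  -6
Constant second difference = -6, so extend:
-65 − 6 = -71;  -390 − 71 = -461
-71 − 6 = -77;  -461 − 77 = -538
-77 − 6 = -83;  -538 − 83 = -621
-83 − 6 = -89;  -621 − 89 = -710

-710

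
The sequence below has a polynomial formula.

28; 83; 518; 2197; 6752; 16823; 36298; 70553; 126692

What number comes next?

213787

First differences: 55  435  1679  4555  10071  19475  34255  56139
Second differences: 380  1244  2876  5516  9404  14780  21884
Third differences: 864  1632  2640  3888  5376  7104
Fourth differences: 768  1008  1248  1488  1728
Fifth differences: 240  240  240  240
Constant fifth difference = 240, so extend:
1728 + 240 = 1968;  7104 + 1968 = 9072;  21884 + 9072 = 30956;  56139 + 30956 = 87095;  126692 + 87095 = 213787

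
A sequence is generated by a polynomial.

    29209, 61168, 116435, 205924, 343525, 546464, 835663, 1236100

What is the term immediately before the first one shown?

31959  55267  89489  137601  202939  289199  400437
23308  34222  48112  65338  86260  111238
10914  13890  17226  20922  24978
2976  3336  3696  4056
360  360  360
The fifth differences are constant at 360.
Work back: 2976 − 360 = 2616;  10914 − 2616 = 8298;  23308 − 8298 = 15010;  31959 − 15010 = 16949;  29209 − 16949 = 12260

12260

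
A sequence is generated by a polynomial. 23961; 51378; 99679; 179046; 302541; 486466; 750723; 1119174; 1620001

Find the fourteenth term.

D1: 27417  48301  79367  123495  183925  264257  368451  500827
D2: 20884  31066  44128  60430  80332  104194  132376
D3: 10182  13062  16302  19902  23862  28182
D4: 2880  3240  3600  3960  4320
D5: 360  360  360  360
The fifth differences are constant (360).
4320 + 360 = 4680;  28182 + 4680 = 32862;  132376 + 32862 = 165238;  500827 + 165238 = 666065;  1620001 + 666065 = 2286066
4680 + 360 = 5040;  32862 + 5040 = 37902;  165238 + 37902 = 203140;  666065 + 203140 = 869205;  2286066 + 869205 = 3155271
5040 + 360 = 5400;  37902 + 5400 = 43302;  203140 + 43302 = 246442;  869205 + 246442 = 1115647;  3155271 + 1115647 = 4270918
5400 + 360 = 5760;  43302 + 5760 = 49062;  246442 + 49062 = 295504;  1115647 + 295504 = 1411151;  4270918 + 1411151 = 5682069
5760 + 360 = 6120;  49062 + 6120 = 55182;  295504 + 55182 = 350686;  1411151 + 350686 = 1761837;  5682069 + 1761837 = 7443906

7443906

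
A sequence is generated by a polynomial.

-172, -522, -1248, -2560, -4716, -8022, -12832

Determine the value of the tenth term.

-350, -726, -1312, -2156, -3306, -4810
-376, -586, -844, -1150, -1504
-210, -258, -306, -354
-48, -48, -48
Fourth differences constant at -48.
-354 − 48 = -402;  -1504 − 402 = -1906;  -4810 − 1906 = -6716;  -12832 − 6716 = -19548
-402 − 48 = -450;  -1906 − 450 = -2356;  -6716 − 2356 = -9072;  -19548 − 9072 = -28620
-450 − 48 = -498;  -2356 − 498 = -2854;  -9072 − 2854 = -11926;  -28620 − 11926 = -40546

-40546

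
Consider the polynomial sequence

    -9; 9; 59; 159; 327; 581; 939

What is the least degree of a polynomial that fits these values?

Δ: 18, 50, 100, 168, 254, 358
Δ²: 32, 50, 68, 86, 104
Δ³: 18, 18, 18, 18
The third differences are constant, so the polynomial has degree 3.

3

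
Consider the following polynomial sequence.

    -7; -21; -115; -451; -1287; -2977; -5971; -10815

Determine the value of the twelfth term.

D1: -14 , -94 , -336 , -836 , -1690 , -2994 , -4844
D2: -80 , -242 , -500 , -854 , -1304 , -1850
D3: -162 , -258 , -354 , -450 , -546
D4: -96 , -96 , -96 , -96
Fourth differences constant at -96.
-546 − 96 = -642;  -1850 − 642 = -2492;  -4844 − 2492 = -7336;  -10815 − 7336 = -18151
-642 − 96 = -738;  -2492 − 738 = -3230;  -7336 − 3230 = -10566;  -18151 − 10566 = -28717
-738 − 96 = -834;  -3230 − 834 = -4064;  -10566 − 4064 = -14630;  -28717 − 14630 = -43347
-834 − 96 = -930;  -4064 − 930 = -4994;  -14630 − 4994 = -19624;  -43347 − 19624 = -62971

-62971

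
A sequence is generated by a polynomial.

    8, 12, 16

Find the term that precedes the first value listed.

D1: 4  4
The first differences are constant at 4.
Work back: 8 − 4 = 4

4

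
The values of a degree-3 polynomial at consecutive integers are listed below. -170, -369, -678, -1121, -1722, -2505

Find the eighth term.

-4713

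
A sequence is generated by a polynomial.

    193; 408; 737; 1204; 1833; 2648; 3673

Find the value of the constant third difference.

D1: 215, 329, 467, 629, 815, 1025
D2: 114, 138, 162, 186, 210
D3: 24, 24, 24, 24

24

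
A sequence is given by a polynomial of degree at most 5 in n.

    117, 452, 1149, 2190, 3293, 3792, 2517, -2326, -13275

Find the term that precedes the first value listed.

First differences: 335, 697, 1041, 1103, 499, -1275, -4843, -10949
Second differences: 362, 344, 62, -604, -1774, -3568, -6106
Third differences: -18, -282, -666, -1170, -1794, -2538
Fourth differences: -264, -384, -504, -624, -744
Fifth differences: -120, -120, -120, -120
The fifth differences are constant at -120.
Work back: -264 + 120 = -144;  -18 + 144 = 126;  362 − 126 = 236;  335 − 236 = 99;  117 − 99 = 18

18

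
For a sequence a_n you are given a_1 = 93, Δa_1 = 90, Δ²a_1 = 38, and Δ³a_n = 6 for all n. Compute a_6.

983

Build the table forward from the leading diagonal:
D3: 6, 6, 6, 6, 6, 6
D2: 38, 44, 50, 56, 62, 68
D1: 90, 128, 172, 222, 278, 340
a: 93, 183, 311, 483, 705, 983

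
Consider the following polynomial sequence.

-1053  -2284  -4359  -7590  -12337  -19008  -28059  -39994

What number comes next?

-55365

-1231  -2075  -3231  -4747  -6671  -9051  -11935
-844  -1156  -1516  -1924  -2380  -2884
-312  -360  -408  -456  -504
-48  -48  -48  -48
Fourth differences constant at -48.
-504 − 48 = -552;  -2884 − 552 = -3436;  -11935 − 3436 = -15371;  -39994 − 15371 = -55365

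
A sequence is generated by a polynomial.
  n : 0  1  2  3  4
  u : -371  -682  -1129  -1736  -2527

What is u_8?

-8011

Δ: -311, -447, -607, -791
Δ²: -136, -160, -184
Δ³: -24, -24
Third differences constant at -24.
-184 − 24 = -208;  -791 − 208 = -999;  -2527 − 999 = -3526
-208 − 24 = -232;  -999 − 232 = -1231;  -3526 − 1231 = -4757
-232 − 24 = -256;  -1231 − 256 = -1487;  -4757 − 1487 = -6244
-256 − 24 = -280;  -1487 − 280 = -1767;  -6244 − 1767 = -8011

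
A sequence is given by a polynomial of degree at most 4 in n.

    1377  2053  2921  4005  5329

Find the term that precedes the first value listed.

Δ: 676, 868, 1084, 1324
Δ²: 192, 216, 240
Δ³: 24, 24
The third differences are constant at 24.
Work back: 192 − 24 = 168;  676 − 168 = 508;  1377 − 508 = 869

869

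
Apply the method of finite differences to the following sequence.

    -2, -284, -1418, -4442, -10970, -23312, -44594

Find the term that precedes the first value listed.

D1: -282  -1134  -3024  -6528  -12342  -21282
D2: -852  -1890  -3504  -5814  -8940
D3: -1038  -1614  -2310  -3126
D4: -576  -696  -816
D5: -120  -120
The fifth differences are constant at -120.
Work back: -576 + 120 = -456;  -1038 + 456 = -582;  -852 + 582 = -270;  -282 + 270 = -12;  -2 + 12 = 10

10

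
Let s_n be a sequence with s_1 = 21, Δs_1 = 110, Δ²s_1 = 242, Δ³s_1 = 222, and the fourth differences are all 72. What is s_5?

2873

Build the table forward from the leading diagonal:
Δ⁴: 72, 72, 72, 72, 72
Δ³: 222, 294, 366, 438, 510
Δ²: 242, 464, 758, 1124, 1562
Δ: 110, 352, 816, 1574, 2698
s: 21, 131, 483, 1299, 2873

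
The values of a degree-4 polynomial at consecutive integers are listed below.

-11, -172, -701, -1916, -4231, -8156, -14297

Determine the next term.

-23356

First differences: -161  -529  -1215  -2315  -3925  -6141
Second differences: -368  -686  -1100  -1610  -2216
Third differences: -318  -414  -510  -606
Fourth differences: -96  -96  -96
The fourth differences are constant (-96).
-606 − 96 = -702;  -2216 − 702 = -2918;  -6141 − 2918 = -9059;  -14297 − 9059 = -23356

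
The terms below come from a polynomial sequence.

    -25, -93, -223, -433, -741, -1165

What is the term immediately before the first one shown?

-1

D1: -68, -130, -210, -308, -424
D2: -62, -80, -98, -116
D3: -18, -18, -18
The third differences are constant at -18.
Work back: -62 + 18 = -44;  -68 + 44 = -24;  -25 + 24 = -1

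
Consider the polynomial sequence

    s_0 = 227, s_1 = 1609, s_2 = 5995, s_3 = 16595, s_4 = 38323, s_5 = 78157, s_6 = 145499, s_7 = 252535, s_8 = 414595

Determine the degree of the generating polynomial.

5

D1: 1382, 4386, 10600, 21728, 39834, 67342, 107036, 162060
D2: 3004, 6214, 11128, 18106, 27508, 39694, 55024
D3: 3210, 4914, 6978, 9402, 12186, 15330
D4: 1704, 2064, 2424, 2784, 3144
D5: 360, 360, 360, 360
The fifth differences are constant, so the polynomial has degree 5.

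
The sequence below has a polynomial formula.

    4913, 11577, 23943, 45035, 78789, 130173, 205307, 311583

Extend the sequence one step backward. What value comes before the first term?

6664, 12366, 21092, 33754, 51384, 75134, 106276
5702, 8726, 12662, 17630, 23750, 31142
3024, 3936, 4968, 6120, 7392
912, 1032, 1152, 1272
120, 120, 120
The fifth differences are constant at 120.
Work back: 912 − 120 = 792;  3024 − 792 = 2232;  5702 − 2232 = 3470;  6664 − 3470 = 3194;  4913 − 3194 = 1719

1719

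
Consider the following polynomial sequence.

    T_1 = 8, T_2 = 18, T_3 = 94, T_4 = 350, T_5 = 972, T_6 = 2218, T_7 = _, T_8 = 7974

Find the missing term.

Using the first 6 terms:
Δ: 10, 76, 256, 622, 1246
Δ²: 66, 180, 366, 624
Δ³: 114, 186, 258
Δ⁴: 72, 72
Constant fourth difference = 72.
Extend forward: 258 + 72 = 330;  624 + 330 = 954;  1246 + 954 = 2200;  2218 + 2200 = 4418

4418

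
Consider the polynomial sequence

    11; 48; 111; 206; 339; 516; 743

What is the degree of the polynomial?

First differences: 37, 63, 95, 133, 177, 227
Second differences: 26, 32, 38, 44, 50
Third differences: 6, 6, 6, 6
The third differences are constant, so the polynomial has degree 3.

3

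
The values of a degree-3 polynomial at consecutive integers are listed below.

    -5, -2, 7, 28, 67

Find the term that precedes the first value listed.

First differences: 3, 9, 21, 39
Second differences: 6, 12, 18
Third differences: 6, 6
The third differences are constant at 6.
Work back: 6 − 6 = 0;  3 + 0 = 3;  -5 − 3 = -8

-8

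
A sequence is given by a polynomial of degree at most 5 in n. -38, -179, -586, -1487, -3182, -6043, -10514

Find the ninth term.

-26422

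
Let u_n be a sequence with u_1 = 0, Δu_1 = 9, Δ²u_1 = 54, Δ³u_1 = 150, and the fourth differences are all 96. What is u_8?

9807

Build the table forward from the leading diagonal:
D4: 96  96  96  96  96  96  96  96
D3: 150  246  342  438  534  630  726  822
D2: 54  204  450  792  1230  1764  2394  3120
D1: 9  63  267  717  1509  2739  4503  6897
u: 0  9  72  339  1056  2565  5304  9807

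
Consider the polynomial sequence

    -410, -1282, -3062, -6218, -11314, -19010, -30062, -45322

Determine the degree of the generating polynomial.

4

Δ: -872, -1780, -3156, -5096, -7696, -11052, -15260
Δ²: -908, -1376, -1940, -2600, -3356, -4208
Δ³: -468, -564, -660, -756, -852
Δ⁴: -96, -96, -96, -96
The fourth differences are constant, so the polynomial has degree 4.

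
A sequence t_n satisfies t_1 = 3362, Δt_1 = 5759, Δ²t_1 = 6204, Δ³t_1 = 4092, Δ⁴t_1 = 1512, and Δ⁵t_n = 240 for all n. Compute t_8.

Build the table forward from the leading diagonal:
D5: 240, 240, 240, 240, 240, 240, 240, 240
D4: 1512, 1752, 1992, 2232, 2472, 2712, 2952, 3192
D3: 4092, 5604, 7356, 9348, 11580, 14052, 16764, 19716
D2: 6204, 10296, 15900, 23256, 32604, 44184, 58236, 75000
D1: 5759, 11963, 22259, 38159, 61415, 94019, 138203, 196439
t: 3362, 9121, 21084, 43343, 81502, 142917, 236936, 375139

375139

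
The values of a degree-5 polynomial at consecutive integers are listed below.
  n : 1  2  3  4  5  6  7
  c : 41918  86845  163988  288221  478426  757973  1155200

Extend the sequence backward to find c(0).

17861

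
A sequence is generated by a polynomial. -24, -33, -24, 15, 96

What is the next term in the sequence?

231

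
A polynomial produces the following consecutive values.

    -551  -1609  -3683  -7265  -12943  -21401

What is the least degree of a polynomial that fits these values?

4

-1058, -2074, -3582, -5678, -8458
-1016, -1508, -2096, -2780
-492, -588, -684
-96, -96
The fourth differences are constant, so the polynomial has degree 4.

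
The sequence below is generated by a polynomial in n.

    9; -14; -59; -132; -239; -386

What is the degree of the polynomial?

-23, -45, -73, -107, -147
-22, -28, -34, -40
-6, -6, -6
The third differences are constant, so the polynomial has degree 3.

3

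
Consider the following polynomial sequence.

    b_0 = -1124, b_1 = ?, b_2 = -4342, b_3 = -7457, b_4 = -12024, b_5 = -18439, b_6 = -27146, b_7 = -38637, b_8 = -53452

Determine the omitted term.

Using the last 7 terms:
D1: -3115, -4567, -6415, -8707, -11491, -14815
D2: -1452, -1848, -2292, -2784, -3324
D3: -396, -444, -492, -540
D4: -48, -48, -48
Constant fourth difference = -48.
Extend backward: -396 + 48 = -348;  -1452 + 348 = -1104;  -3115 + 1104 = -2011;  -4342 + 2011 = -2331

-2331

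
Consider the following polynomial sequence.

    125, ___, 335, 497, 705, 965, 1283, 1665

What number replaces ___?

213

Using the last 6 terms:
First differences: 162  208  260  318  382
Second differences: 46  52  58  64
Third differences: 6  6  6
Constant third difference = 6.
Extend backward: 46 − 6 = 40;  162 − 40 = 122;  335 − 122 = 213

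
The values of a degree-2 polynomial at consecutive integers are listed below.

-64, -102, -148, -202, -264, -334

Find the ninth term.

-38, -46, -54, -62, -70
-8, -8, -8, -8
The second differences are constant (-8).
-70 − 8 = -78;  -334 − 78 = -412
-78 − 8 = -86;  -412 − 86 = -498
-86 − 8 = -94;  -498 − 94 = -592

-592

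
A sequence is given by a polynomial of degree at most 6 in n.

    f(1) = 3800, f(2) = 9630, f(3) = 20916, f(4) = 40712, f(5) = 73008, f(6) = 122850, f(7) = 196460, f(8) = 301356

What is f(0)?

1188

Δ: 5830, 11286, 19796, 32296, 49842, 73610, 104896
Δ²: 5456, 8510, 12500, 17546, 23768, 31286
Δ³: 3054, 3990, 5046, 6222, 7518
Δ⁴: 936, 1056, 1176, 1296
Δ⁵: 120, 120, 120
The fifth differences are constant at 120.
Work back: 936 − 120 = 816;  3054 − 816 = 2238;  5456 − 2238 = 3218;  5830 − 3218 = 2612;  3800 − 2612 = 1188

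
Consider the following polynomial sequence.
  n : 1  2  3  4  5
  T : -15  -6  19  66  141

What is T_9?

841

9, 25, 47, 75
16, 22, 28
6, 6
Third differences constant at 6.
28 + 6 = 34;  75 + 34 = 109;  141 + 109 = 250
34 + 6 = 40;  109 + 40 = 149;  250 + 149 = 399
40 + 6 = 46;  149 + 46 = 195;  399 + 195 = 594
46 + 6 = 52;  195 + 52 = 247;  594 + 247 = 841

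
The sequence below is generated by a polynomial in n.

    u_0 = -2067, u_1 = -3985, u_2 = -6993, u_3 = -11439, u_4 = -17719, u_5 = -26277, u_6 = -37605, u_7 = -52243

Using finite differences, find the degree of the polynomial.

4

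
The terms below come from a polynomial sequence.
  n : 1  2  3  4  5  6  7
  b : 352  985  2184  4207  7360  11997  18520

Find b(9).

39072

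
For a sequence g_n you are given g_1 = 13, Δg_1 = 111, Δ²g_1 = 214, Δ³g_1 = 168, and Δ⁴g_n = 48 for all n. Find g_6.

Build the table forward from the leading diagonal:
Fourth differences: 48, 48, 48, 48, 48, 48
Third differences: 168, 216, 264, 312, 360, 408
Second differences: 214, 382, 598, 862, 1174, 1534
First differences: 111, 325, 707, 1305, 2167, 3341
g: 13, 124, 449, 1156, 2461, 4628

4628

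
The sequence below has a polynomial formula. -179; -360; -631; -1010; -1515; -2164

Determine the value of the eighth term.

-3966

-181, -271, -379, -505, -649
-90, -108, -126, -144
-18, -18, -18
Third differences constant at -18.
-144 − 18 = -162;  -649 − 162 = -811;  -2164 − 811 = -2975
-162 − 18 = -180;  -811 − 180 = -991;  -2975 − 991 = -3966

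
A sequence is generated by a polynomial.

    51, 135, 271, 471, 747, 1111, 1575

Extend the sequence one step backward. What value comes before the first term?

7

Δ: 84  136  200  276  364  464
Δ²: 52  64  76  88  100
Δ³: 12  12  12  12
The third differences are constant at 12.
Work back: 52 − 12 = 40;  84 − 40 = 44;  51 − 44 = 7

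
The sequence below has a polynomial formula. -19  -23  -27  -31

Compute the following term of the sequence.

D1: -4, -4, -4
The first differences are constant (-4).
-31 − 4 = -35

-35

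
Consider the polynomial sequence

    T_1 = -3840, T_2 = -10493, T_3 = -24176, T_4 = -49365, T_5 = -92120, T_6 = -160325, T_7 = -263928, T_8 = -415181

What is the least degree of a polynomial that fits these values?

5

D1: -6653, -13683, -25189, -42755, -68205, -103603, -151253
D2: -7030, -11506, -17566, -25450, -35398, -47650
D3: -4476, -6060, -7884, -9948, -12252
D4: -1584, -1824, -2064, -2304
D5: -240, -240, -240
The fifth differences are constant, so the polynomial has degree 5.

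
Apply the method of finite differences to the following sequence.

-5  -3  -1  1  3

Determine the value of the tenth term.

2  2  2  2
Constant first difference = 2, so extend:
3 + 2 = 5
5 + 2 = 7
7 + 2 = 9
9 + 2 = 11
11 + 2 = 13

13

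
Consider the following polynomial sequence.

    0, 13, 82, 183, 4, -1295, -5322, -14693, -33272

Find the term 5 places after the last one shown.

Δ: 13 , 69 , 101 , -179 , -1299 , -4027 , -9371 , -18579
Δ²: 56 , 32 , -280 , -1120 , -2728 , -5344 , -9208
Δ³: -24 , -312 , -840 , -1608 , -2616 , -3864
Δ⁴: -288 , -528 , -768 , -1008 , -1248
Δ⁵: -240 , -240 , -240 , -240
The fifth differences are constant (-240).
-1248 − 240 = -1488;  -3864 − 1488 = -5352;  -9208 − 5352 = -14560;  -18579 − 14560 = -33139;  -33272 − 33139 = -66411
-1488 − 240 = -1728;  -5352 − 1728 = -7080;  -14560 − 7080 = -21640;  -33139 − 21640 = -54779;  -66411 − 54779 = -121190
-1728 − 240 = -1968;  -7080 − 1968 = -9048;  -21640 − 9048 = -30688;  -54779 − 30688 = -85467;  -121190 − 85467 = -206657
-1968 − 240 = -2208;  -9048 − 2208 = -11256;  -30688 − 11256 = -41944;  -85467 − 41944 = -127411;  -206657 − 127411 = -334068
-2208 − 240 = -2448;  -11256 − 2448 = -13704;  -41944 − 13704 = -55648;  -127411 − 55648 = -183059;  -334068 − 183059 = -517127

-517127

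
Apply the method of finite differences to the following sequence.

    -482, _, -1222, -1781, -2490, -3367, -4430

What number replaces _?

-795

Using the last 5 terms:
First differences: -559  -709  -877  -1063
Second differences: -150  -168  -186
Third differences: -18  -18
Constant third difference = -18.
Extend backward: -150 + 18 = -132;  -559 + 132 = -427;  -1222 + 427 = -795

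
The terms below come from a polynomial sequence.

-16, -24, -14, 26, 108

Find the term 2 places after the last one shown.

Δ: -8, 10, 40, 82
Δ²: 18, 30, 42
Δ³: 12, 12
The third differences are constant (12).
42 + 12 = 54;  82 + 54 = 136;  108 + 136 = 244
54 + 12 = 66;  136 + 66 = 202;  244 + 202 = 446

446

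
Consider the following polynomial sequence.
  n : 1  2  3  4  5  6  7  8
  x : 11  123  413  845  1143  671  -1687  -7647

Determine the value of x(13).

D1: 112, 290, 432, 298, -472, -2358, -5960
D2: 178, 142, -134, -770, -1886, -3602
D3: -36, -276, -636, -1116, -1716
D4: -240, -360, -480, -600
D5: -120, -120, -120
The fifth differences are constant (-120).
-600 − 120 = -720;  -1716 − 720 = -2436;  -3602 − 2436 = -6038;  -5960 − 6038 = -11998;  -7647 − 11998 = -19645
-720 − 120 = -840;  -2436 − 840 = -3276;  -6038 − 3276 = -9314;  -11998 − 9314 = -21312;  -19645 − 21312 = -40957
-840 − 120 = -960;  -3276 − 960 = -4236;  -9314 − 4236 = -13550;  -21312 − 13550 = -34862;  -40957 − 34862 = -75819
-960 − 120 = -1080;  -4236 − 1080 = -5316;  -13550 − 5316 = -18866;  -34862 − 18866 = -53728;  -75819 − 53728 = -129547
-1080 − 120 = -1200;  -5316 − 1200 = -6516;  -18866 − 6516 = -25382;  -53728 − 25382 = -79110;  -129547 − 79110 = -208657

-208657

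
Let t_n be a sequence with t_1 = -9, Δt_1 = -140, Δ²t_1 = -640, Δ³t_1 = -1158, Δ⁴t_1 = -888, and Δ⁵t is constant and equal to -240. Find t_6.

Build the table forward from the leading diagonal:
Fifth differences: -240, -240, -240, -240, -240, -240
Fourth differences: -888, -1128, -1368, -1608, -1848, -2088
Third differences: -1158, -2046, -3174, -4542, -6150, -7998
Second differences: -640, -1798, -3844, -7018, -11560, -17710
First differences: -140, -780, -2578, -6422, -13440, -25000
t: -9, -149, -929, -3507, -9929, -23369

-23369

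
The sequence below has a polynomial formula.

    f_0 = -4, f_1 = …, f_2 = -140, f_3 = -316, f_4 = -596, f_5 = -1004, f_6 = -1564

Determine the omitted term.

Using the last 5 terms:
Δ: -176  -280  -408  -560
Δ²: -104  -128  -152
Δ³: -24  -24
Constant third difference = -24.
Extend backward: -104 + 24 = -80;  -176 + 80 = -96;  -140 + 96 = -44

-44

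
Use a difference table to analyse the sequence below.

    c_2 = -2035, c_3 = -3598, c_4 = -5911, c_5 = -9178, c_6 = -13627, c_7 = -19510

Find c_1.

-1042

D1: -1563  -2313  -3267  -4449  -5883
D2: -750  -954  -1182  -1434
D3: -204  -228  -252
D4: -24  -24
The fourth differences are constant at -24.
Work back: -204 + 24 = -180;  -750 + 180 = -570;  -1563 + 570 = -993;  -2035 + 993 = -1042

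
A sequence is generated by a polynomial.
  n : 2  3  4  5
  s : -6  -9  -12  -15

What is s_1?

Δ: -3  -3  -3
The first differences are constant at -3.
Work back: -6 + 3 = -3

-3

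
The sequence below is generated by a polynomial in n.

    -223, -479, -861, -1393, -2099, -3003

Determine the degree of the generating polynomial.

3

-256, -382, -532, -706, -904
-126, -150, -174, -198
-24, -24, -24
The third differences are constant, so the polynomial has degree 3.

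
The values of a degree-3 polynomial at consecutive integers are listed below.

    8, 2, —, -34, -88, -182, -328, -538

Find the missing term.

-8

Using the last 5 terms:
Δ: -54, -94, -146, -210
Δ²: -40, -52, -64
Δ³: -12, -12
Constant third difference = -12.
Extend backward: -40 + 12 = -28;  -54 + 28 = -26;  -34 + 26 = -8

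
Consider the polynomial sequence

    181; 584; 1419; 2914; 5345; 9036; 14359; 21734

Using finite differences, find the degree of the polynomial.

403, 835, 1495, 2431, 3691, 5323, 7375
432, 660, 936, 1260, 1632, 2052
228, 276, 324, 372, 420
48, 48, 48, 48
The fourth differences are constant, so the polynomial has degree 4.

4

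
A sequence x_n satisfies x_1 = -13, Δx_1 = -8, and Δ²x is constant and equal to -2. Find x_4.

Build the table forward from the leading diagonal:
D2: -2, -2, -2, -2
D1: -8, -10, -12, -14
x: -13, -21, -31, -43

-43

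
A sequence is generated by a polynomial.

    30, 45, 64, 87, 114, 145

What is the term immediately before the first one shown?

19

First differences: 15  19  23  27  31
Second differences: 4  4  4  4
The second differences are constant at 4.
Work back: 15 − 4 = 11;  30 − 11 = 19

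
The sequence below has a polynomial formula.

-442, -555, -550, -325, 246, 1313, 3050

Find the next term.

5655

Δ: -113, 5, 225, 571, 1067, 1737
Δ²: 118, 220, 346, 496, 670
Δ³: 102, 126, 150, 174
Δ⁴: 24, 24, 24
Fourth differences constant at 24.
174 + 24 = 198;  670 + 198 = 868;  1737 + 868 = 2605;  3050 + 2605 = 5655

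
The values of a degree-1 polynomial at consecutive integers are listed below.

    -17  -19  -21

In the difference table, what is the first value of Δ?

D1: -2, -2

-2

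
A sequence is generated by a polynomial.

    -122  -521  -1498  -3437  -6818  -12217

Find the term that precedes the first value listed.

-13

First differences: -399, -977, -1939, -3381, -5399
Second differences: -578, -962, -1442, -2018
Third differences: -384, -480, -576
Fourth differences: -96, -96
The fourth differences are constant at -96.
Work back: -384 + 96 = -288;  -578 + 288 = -290;  -399 + 290 = -109;  -122 + 109 = -13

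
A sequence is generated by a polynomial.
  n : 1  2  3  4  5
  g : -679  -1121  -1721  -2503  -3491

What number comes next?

First differences: -442  -600  -782  -988
Second differences: -158  -182  -206
Third differences: -24  -24
The third differences are constant (-24).
-206 − 24 = -230;  -988 − 230 = -1218;  -3491 − 1218 = -4709

-4709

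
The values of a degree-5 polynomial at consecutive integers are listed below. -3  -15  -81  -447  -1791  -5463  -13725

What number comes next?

-29991

D1: -12, -66, -366, -1344, -3672, -8262
D2: -54, -300, -978, -2328, -4590
D3: -246, -678, -1350, -2262
D4: -432, -672, -912
D5: -240, -240
Constant fifth difference = -240, so extend:
-912 − 240 = -1152;  -2262 − 1152 = -3414;  -4590 − 3414 = -8004;  -8262 − 8004 = -16266;  -13725 − 16266 = -29991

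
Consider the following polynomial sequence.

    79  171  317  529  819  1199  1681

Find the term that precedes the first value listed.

29

D1: 92, 146, 212, 290, 380, 482
D2: 54, 66, 78, 90, 102
D3: 12, 12, 12, 12
The third differences are constant at 12.
Work back: 54 − 12 = 42;  92 − 42 = 50;  79 − 50 = 29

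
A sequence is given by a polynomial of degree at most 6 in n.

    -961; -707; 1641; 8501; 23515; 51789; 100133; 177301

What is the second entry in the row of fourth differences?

1464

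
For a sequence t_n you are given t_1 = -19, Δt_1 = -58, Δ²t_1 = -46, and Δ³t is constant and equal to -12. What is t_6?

-889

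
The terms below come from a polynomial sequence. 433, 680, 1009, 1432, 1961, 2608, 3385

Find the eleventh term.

8033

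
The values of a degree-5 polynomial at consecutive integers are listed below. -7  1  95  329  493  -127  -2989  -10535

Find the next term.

First differences: 8  94  234  164  -620  -2862  -7546
Second differences: 86  140  -70  -784  -2242  -4684
Third differences: 54  -210  -714  -1458  -2442
Fourth differences: -264  -504  -744  -984
Fifth differences: -240  -240  -240
The fifth differences are constant (-240).
-984 − 240 = -1224;  -2442 − 1224 = -3666;  -4684 − 3666 = -8350;  -7546 − 8350 = -15896;  -10535 − 15896 = -26431

-26431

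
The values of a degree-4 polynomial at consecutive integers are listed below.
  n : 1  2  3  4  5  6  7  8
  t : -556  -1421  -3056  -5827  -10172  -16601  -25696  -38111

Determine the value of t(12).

First differences: -865  -1635  -2771  -4345  -6429  -9095  -12415
Second differences: -770  -1136  -1574  -2084  -2666  -3320
Third differences: -366  -438  -510  -582  -654
Fourth differences: -72  -72  -72  -72
Fourth differences constant at -72.
-654 − 72 = -726;  -3320 − 726 = -4046;  -12415 − 4046 = -16461;  -38111 − 16461 = -54572
-726 − 72 = -798;  -4046 − 798 = -4844;  -16461 − 4844 = -21305;  -54572 − 21305 = -75877
-798 − 72 = -870;  -4844 − 870 = -5714;  -21305 − 5714 = -27019;  -75877 − 27019 = -102896
-870 − 72 = -942;  -5714 − 942 = -6656;  -27019 − 6656 = -33675;  -102896 − 33675 = -136571

-136571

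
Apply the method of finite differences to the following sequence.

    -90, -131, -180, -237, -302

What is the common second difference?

-8

Δ: -41, -49, -57, -65
Δ²: -8, -8, -8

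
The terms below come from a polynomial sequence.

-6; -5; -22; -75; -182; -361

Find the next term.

D1: 1 , -17 , -53 , -107 , -179
D2: -18 , -36 , -54 , -72
D3: -18 , -18 , -18
Third differences constant at -18.
-72 − 18 = -90;  -179 − 90 = -269;  -361 − 269 = -630

-630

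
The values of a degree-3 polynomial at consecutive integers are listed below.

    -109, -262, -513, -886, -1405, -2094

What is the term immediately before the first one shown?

-30

-153, -251, -373, -519, -689
-98, -122, -146, -170
-24, -24, -24
The third differences are constant at -24.
Work back: -98 + 24 = -74;  -153 + 74 = -79;  -109 + 79 = -30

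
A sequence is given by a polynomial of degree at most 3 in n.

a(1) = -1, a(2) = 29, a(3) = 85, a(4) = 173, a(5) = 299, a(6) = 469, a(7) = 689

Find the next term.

First differences: 30, 56, 88, 126, 170, 220
Second differences: 26, 32, 38, 44, 50
Third differences: 6, 6, 6, 6
Constant third difference = 6, so extend:
50 + 6 = 56;  220 + 56 = 276;  689 + 276 = 965

965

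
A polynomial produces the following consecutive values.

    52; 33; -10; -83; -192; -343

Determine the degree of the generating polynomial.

3

-19, -43, -73, -109, -151
-24, -30, -36, -42
-6, -6, -6
The third differences are constant, so the polynomial has degree 3.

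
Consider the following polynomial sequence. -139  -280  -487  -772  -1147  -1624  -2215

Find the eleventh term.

First differences: -141, -207, -285, -375, -477, -591
Second differences: -66, -78, -90, -102, -114
Third differences: -12, -12, -12, -12
Constant third difference = -12, so extend:
-114 − 12 = -126;  -591 − 126 = -717;  -2215 − 717 = -2932
-126 − 12 = -138;  -717 − 138 = -855;  -2932 − 855 = -3787
-138 − 12 = -150;  -855 − 150 = -1005;  -3787 − 1005 = -4792
-150 − 12 = -162;  -1005 − 162 = -1167;  -4792 − 1167 = -5959

-5959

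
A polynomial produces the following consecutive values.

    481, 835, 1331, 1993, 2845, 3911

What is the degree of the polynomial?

3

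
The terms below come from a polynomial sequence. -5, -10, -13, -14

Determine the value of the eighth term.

First differences: -5, -3, -1
Second differences: 2, 2
The second differences are constant (2).
-1 + 2 = 1;  -14 + 1 = -13
1 + 2 = 3;  -13 + 3 = -10
3 + 2 = 5;  -10 + 5 = -5
5 + 2 = 7;  -5 + 7 = 2

2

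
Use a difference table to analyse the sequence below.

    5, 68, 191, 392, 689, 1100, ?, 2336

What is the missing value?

1643

Using the first 6 terms:
Δ: 63  123  201  297  411
Δ²: 60  78  96  114
Δ³: 18  18  18
Constant third difference = 18.
Extend forward: 114 + 18 = 132;  411 + 132 = 543;  1100 + 543 = 1643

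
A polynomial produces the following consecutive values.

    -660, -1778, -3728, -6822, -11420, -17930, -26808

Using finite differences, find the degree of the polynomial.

4

-1118, -1950, -3094, -4598, -6510, -8878
-832, -1144, -1504, -1912, -2368
-312, -360, -408, -456
-48, -48, -48
The fourth differences are constant, so the polynomial has degree 4.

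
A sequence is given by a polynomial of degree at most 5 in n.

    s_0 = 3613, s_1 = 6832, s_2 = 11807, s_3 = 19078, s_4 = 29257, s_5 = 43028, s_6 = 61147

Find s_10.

D1: 3219  4975  7271  10179  13771  18119
D2: 1756  2296  2908  3592  4348
D3: 540  612  684  756
D4: 72  72  72
Constant fourth difference = 72, so extend:
756 + 72 = 828;  4348 + 828 = 5176;  18119 + 5176 = 23295;  61147 + 23295 = 84442
828 + 72 = 900;  5176 + 900 = 6076;  23295 + 6076 = 29371;  84442 + 29371 = 113813
900 + 72 = 972;  6076 + 972 = 7048;  29371 + 7048 = 36419;  113813 + 36419 = 150232
972 + 72 = 1044;  7048 + 1044 = 8092;  36419 + 8092 = 44511;  150232 + 44511 = 194743

194743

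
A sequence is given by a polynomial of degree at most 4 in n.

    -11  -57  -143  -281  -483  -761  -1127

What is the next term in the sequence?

-1593

-46, -86, -138, -202, -278, -366
-40, -52, -64, -76, -88
-12, -12, -12, -12
Constant third difference = -12, so extend:
-88 − 12 = -100;  -366 − 100 = -466;  -1127 − 466 = -1593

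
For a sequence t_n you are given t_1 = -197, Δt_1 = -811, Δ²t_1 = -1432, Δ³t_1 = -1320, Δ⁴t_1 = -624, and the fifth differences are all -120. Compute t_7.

Build the table forward from the leading diagonal:
Δ⁵: -120, -120, -120, -120, -120, -120, -120
Δ⁴: -624, -744, -864, -984, -1104, -1224, -1344
Δ³: -1320, -1944, -2688, -3552, -4536, -5640, -6864
Δ²: -1432, -2752, -4696, -7384, -10936, -15472, -21112
Δ: -811, -2243, -4995, -9691, -17075, -28011, -43483
t: -197, -1008, -3251, -8246, -17937, -35012, -63023

-63023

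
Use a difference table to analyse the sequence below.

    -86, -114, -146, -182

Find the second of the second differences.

-4

First differences: -28, -32, -36
Second differences: -4, -4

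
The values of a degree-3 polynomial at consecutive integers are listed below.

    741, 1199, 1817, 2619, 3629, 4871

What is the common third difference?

24

D1: 458, 618, 802, 1010, 1242
D2: 160, 184, 208, 232
D3: 24, 24, 24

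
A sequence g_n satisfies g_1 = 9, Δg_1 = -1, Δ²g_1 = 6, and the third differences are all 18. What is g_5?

113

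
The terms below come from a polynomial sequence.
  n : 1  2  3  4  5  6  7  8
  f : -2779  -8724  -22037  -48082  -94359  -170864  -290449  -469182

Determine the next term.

-726707

First differences: -5945  -13313  -26045  -46277  -76505  -119585  -178733
Second differences: -7368  -12732  -20232  -30228  -43080  -59148
Third differences: -5364  -7500  -9996  -12852  -16068
Fourth differences: -2136  -2496  -2856  -3216
Fifth differences: -360  -360  -360
Constant fifth difference = -360, so extend:
-3216 − 360 = -3576;  -16068 − 3576 = -19644;  -59148 − 19644 = -78792;  -178733 − 78792 = -257525;  -469182 − 257525 = -726707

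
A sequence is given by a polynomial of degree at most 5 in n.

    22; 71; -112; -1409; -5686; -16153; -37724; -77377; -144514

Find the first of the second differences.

-232

First differences: 49, -183, -1297, -4277, -10467, -21571, -39653, -67137
Second differences: -232, -1114, -2980, -6190, -11104, -18082, -27484
Third differences: -882, -1866, -3210, -4914, -6978, -9402
Fourth differences: -984, -1344, -1704, -2064, -2424
Fifth differences: -360, -360, -360, -360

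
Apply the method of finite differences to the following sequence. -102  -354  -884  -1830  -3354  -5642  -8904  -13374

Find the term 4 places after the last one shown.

-252  -530  -946  -1524  -2288  -3262  -4470
-278  -416  -578  -764  -974  -1208
-138  -162  -186  -210  -234
-24  -24  -24  -24
Fourth differences constant at -24.
-234 − 24 = -258;  -1208 − 258 = -1466;  -4470 − 1466 = -5936;  -13374 − 5936 = -19310
-258 − 24 = -282;  -1466 − 282 = -1748;  -5936 − 1748 = -7684;  -19310 − 7684 = -26994
-282 − 24 = -306;  -1748 − 306 = -2054;  -7684 − 2054 = -9738;  -26994 − 9738 = -36732
-306 − 24 = -330;  -2054 − 330 = -2384;  -9738 − 2384 = -12122;  -36732 − 12122 = -48854

-48854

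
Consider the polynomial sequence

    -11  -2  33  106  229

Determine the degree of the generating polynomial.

First differences: 9, 35, 73, 123
Second differences: 26, 38, 50
Third differences: 12, 12
The third differences are constant, so the polynomial has degree 3.

3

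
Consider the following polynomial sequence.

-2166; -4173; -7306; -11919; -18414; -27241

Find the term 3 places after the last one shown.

First differences: -2007 , -3133 , -4613 , -6495 , -8827
Second differences: -1126 , -1480 , -1882 , -2332
Third differences: -354 , -402 , -450
Fourth differences: -48 , -48
The fourth differences are constant (-48).
-450 − 48 = -498;  -2332 − 498 = -2830;  -8827 − 2830 = -11657;  -27241 − 11657 = -38898
-498 − 48 = -546;  -2830 − 546 = -3376;  -11657 − 3376 = -15033;  -38898 − 15033 = -53931
-546 − 48 = -594;  -3376 − 594 = -3970;  -15033 − 3970 = -19003;  -53931 − 19003 = -72934

-72934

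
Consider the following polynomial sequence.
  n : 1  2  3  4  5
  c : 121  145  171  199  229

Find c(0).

D1: 24  26  28  30
D2: 2  2  2
The second differences are constant at 2.
Work back: 24 − 2 = 22;  121 − 22 = 99

99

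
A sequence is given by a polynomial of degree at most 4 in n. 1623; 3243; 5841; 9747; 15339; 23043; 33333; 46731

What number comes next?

Δ: 1620, 2598, 3906, 5592, 7704, 10290, 13398
Δ²: 978, 1308, 1686, 2112, 2586, 3108
Δ³: 330, 378, 426, 474, 522
Δ⁴: 48, 48, 48, 48
Fourth differences constant at 48.
522 + 48 = 570;  3108 + 570 = 3678;  13398 + 3678 = 17076;  46731 + 17076 = 63807

63807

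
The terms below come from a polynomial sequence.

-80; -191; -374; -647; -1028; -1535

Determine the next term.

-2186

D1: -111  -183  -273  -381  -507
D2: -72  -90  -108  -126
D3: -18  -18  -18
The third differences are constant (-18).
-126 − 18 = -144;  -507 − 144 = -651;  -1535 − 651 = -2186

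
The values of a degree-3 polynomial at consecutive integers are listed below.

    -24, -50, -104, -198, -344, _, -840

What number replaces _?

-554

Using the first 5 terms:
-26  -54  -94  -146
-28  -40  -52
-12  -12
Constant third difference = -12.
Extend forward: -52 − 12 = -64;  -146 − 64 = -210;  -344 − 210 = -554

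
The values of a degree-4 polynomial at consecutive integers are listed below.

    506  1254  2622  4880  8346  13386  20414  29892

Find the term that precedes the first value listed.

156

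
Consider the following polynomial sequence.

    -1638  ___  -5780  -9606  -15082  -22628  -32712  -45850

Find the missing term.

Using the last 6 terms:
First differences: -3826, -5476, -7546, -10084, -13138
Second differences: -1650, -2070, -2538, -3054
Third differences: -420, -468, -516
Fourth differences: -48, -48
Constant fourth difference = -48.
Extend backward: -420 + 48 = -372;  -1650 + 372 = -1278;  -3826 + 1278 = -2548;  -5780 + 2548 = -3232

-3232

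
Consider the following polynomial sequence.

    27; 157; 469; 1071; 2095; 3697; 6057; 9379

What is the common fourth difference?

First differences: 130, 312, 602, 1024, 1602, 2360, 3322
Second differences: 182, 290, 422, 578, 758, 962
Third differences: 108, 132, 156, 180, 204
Fourth differences: 24, 24, 24, 24

24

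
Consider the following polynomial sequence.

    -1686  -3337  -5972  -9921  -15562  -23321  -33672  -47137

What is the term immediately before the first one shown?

-737

First differences: -1651, -2635, -3949, -5641, -7759, -10351, -13465
Second differences: -984, -1314, -1692, -2118, -2592, -3114
Third differences: -330, -378, -426, -474, -522
Fourth differences: -48, -48, -48, -48
The fourth differences are constant at -48.
Work back: -330 + 48 = -282;  -984 + 282 = -702;  -1651 + 702 = -949;  -1686 + 949 = -737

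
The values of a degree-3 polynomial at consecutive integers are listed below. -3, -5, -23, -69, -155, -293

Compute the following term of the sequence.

-2, -18, -46, -86, -138
-16, -28, -40, -52
-12, -12, -12
Constant third difference = -12, so extend:
-52 − 12 = -64;  -138 − 64 = -202;  -293 − 202 = -495

-495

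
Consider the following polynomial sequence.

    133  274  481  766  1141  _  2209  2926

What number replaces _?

1618

Using the first 5 terms:
141  207  285  375
66  78  90
12  12
Constant third difference = 12.
Extend forward: 90 + 12 = 102;  375 + 102 = 477;  1141 + 477 = 1618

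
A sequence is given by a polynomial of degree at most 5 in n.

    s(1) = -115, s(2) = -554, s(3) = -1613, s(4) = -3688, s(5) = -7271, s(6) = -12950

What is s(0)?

4

Δ: -439  -1059  -2075  -3583  -5679
Δ²: -620  -1016  -1508  -2096
Δ³: -396  -492  -588
Δ⁴: -96  -96
The fourth differences are constant at -96.
Work back: -396 + 96 = -300;  -620 + 300 = -320;  -439 + 320 = -119;  -115 + 119 = 4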